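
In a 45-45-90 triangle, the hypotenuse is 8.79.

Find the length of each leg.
In a 45-45-90 triangle, hypotenuse = leg·√2  →  leg = hypotenuse/√2
leg = 8.79/√2 = 6.215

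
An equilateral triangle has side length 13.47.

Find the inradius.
For an equilateral triangle, r = s/(2√3) where s is the side.
r = 13.47/(2√3) = 13.47/3.464102 = 3.888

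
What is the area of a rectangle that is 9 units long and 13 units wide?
Area = length * width
Area = 9 * 13
Area = 117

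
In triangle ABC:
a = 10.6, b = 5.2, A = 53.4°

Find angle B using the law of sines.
sin(B)/b = sin(A)/a
sin(B) = b·sin(A)/a = 5.2·sin(53.4°)/10.6 = 0.393835
B = arcsin(0.393835) = 23.19°  (b ≤ a, so B ≤ A and the acute solution is unique)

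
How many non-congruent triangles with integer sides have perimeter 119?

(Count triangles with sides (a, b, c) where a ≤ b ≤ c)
With a ≤ b ≤ c and a + b + c = 119, the triangle inequality a + b > c gives c < 119/2, so c ≤ 59.
Iterate a from 1 to ⌊p/3⌋ = 39; for each a, b ranges from a to ⌊(p−a)/2⌋ with c = p − a − b, keeping only c ≥ b.
Triples: (1, 59, 59), (2, 58, 59), (3, 57, 59), …
Count = 310 triangles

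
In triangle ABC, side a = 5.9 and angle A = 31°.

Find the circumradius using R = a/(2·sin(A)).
R = a/(2·sin(A)) = 5.9/(2·sin(31°))
R = 5.9/(2·0.515038) = 5.9/1.030076 = 5.728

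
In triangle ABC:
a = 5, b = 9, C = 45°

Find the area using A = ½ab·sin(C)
A = ½·5·9·sin(45°) = ½·45·0.707107 = 15.91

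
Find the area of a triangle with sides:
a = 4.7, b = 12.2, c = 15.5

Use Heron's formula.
s = (a+b+c)/2 = (4.7+12.2+15.5)/2 = 16.2
A = √(s(s-a)(s-b)(s-c)) = √(16.2·11.5·4·0.7)
A = √521.64 = 22.84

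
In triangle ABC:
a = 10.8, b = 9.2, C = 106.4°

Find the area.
Using A = ½ab·sin(C):
A = ½·10.8·9.2·sin(106.4°) = ½·99.36·0.959314 = 47.66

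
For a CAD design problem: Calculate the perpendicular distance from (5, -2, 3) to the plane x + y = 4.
d = |1(5) + 1(-2) + 0(3) - (4)| / √(1² + 1² + 0²) = 1/√2 = 0.7071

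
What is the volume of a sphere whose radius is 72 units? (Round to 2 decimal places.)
Volume = (4/3) * pi * r³
Volume = (4/3) * pi * 72³
Volume = (4/3) * pi * 373248
Volume = 1563457.57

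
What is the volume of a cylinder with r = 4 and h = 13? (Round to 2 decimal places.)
Volume = pi * r² * h
Volume = pi * 4² * 13
Volume = pi * 16 * 13
Volume = pi * 208
Volume = 653.45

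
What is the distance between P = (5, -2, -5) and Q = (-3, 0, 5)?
d = √[(-8)² + (2)² + (10)²] = √168 = 12.96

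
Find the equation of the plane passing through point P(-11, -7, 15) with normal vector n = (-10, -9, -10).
d = n·P = (-10)(-11) + (-9)(-7) + (-10)(15) = 23
Plane: -10x - 9y - 10z = 23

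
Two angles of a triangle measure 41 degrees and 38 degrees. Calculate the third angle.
Sum of angles in a triangle = 180 degrees
Third angle = 180 - 41 - 38
Third angle = 101 degrees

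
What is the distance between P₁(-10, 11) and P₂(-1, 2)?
Using the distance formula: d = sqrt((x₂-x₁)² + (y₂-y₁)²)
dx = (-1) - (-10) = 9
dy = 2 - 11 = -9
d = sqrt(9² + (-9)²) = sqrt(81 + 81) = sqrt(162) = 12.73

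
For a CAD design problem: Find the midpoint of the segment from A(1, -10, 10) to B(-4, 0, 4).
Midpoint = ((1-4)/2, (-10+0)/2, (10+4)/2) = (-1.5, -5, 7)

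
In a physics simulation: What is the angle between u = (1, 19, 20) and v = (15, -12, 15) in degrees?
u·v = 87, |u|² = 762, |v|² = 594
cos θ = 87/√452628 ≈ 0.1293
θ ≈ 82.57°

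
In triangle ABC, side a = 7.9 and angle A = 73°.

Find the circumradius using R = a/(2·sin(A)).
R = a/(2·sin(A)) = 7.9/(2·sin(73°))
R = 7.9/(2·0.956305) = 7.9/1.912610 = 4.13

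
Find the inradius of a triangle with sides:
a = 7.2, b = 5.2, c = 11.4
s = (a+b+c)/2 = (7.2+5.2+11.4)/2 = 11.9
Area = √(s(s-a)(s-b)(s-c)) = √(11.9·4.7·6.7·0.5) = 13.6882
r = Area/s = 13.6882/11.9 = 1.15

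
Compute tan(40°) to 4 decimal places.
tan(40 degrees) = 0.8391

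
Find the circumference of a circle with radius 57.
Circumference = 2 * pi * r
Circumference = 2 * pi * 57
Circumference = 358.14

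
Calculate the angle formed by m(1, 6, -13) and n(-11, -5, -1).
m·n = -28, |m|² = 206, |n|² = 147
cos θ = -28/√30282 ≈ -0.1609
θ ≈ 99.26°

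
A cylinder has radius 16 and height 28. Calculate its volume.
Volume = pi * r² * h
Volume = pi * 16² * 28
Volume = pi * 256 * 28
Volume = pi * 7168
Volume = 22518.94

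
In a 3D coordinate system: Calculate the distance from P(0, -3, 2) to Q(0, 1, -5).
d = √[(0)² + (4)² + (-7)²] = √65 = 8.062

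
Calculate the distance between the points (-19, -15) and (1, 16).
Using the distance formula: d = sqrt((x₂-x₁)² + (y₂-y₁)²)
dx = 1 - (-19) = 20
dy = 16 - (-15) = 31
d = sqrt(20² + 31²) = sqrt(400 + 961) = sqrt(1361) = 36.89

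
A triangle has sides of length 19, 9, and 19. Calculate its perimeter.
Perimeter = sum of all sides
Perimeter = 19 + 9 + 19
Perimeter = 47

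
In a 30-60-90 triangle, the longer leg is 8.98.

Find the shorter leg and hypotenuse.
In a 30-60-90 triangle, sides are in ratio 1 : √3 : 2.
Long leg = short leg·√3  →  short leg = 8.98/√3 = 5.185
Hypotenuse = 2·(short leg) = 2·8.98/√3 = 10.37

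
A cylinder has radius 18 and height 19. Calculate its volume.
Volume = pi * r² * h
Volume = pi * 18² * 19
Volume = pi * 324 * 19
Volume = pi * 6156
Volume = 19339.64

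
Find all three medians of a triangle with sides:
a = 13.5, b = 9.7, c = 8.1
Using m_x = ½√(2y² + 2z² - x²):
m_a = ½√(2·9.7² + 2·8.1² - 13.5²) = ½√137.15 = 5.856
m_b = ½√(2·13.5² + 2·8.1² - 9.7²) = ½√401.63 = 10.02
m_c = ½√(2·13.5² + 2·9.7² - 8.1²) = ½√487.07 = 11.03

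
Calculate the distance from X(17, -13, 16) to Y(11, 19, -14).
d = √[(-6)² + (32)² + (-30)²] = √1960 = 44.27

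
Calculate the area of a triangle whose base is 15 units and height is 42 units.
Area = (1/2) * base * height
Area = (1/2) * 15 * 42
Area = 315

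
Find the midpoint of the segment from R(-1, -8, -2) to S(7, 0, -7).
Midpoint = ((-1+7)/2, (-8+0)/2, (-2-7)/2) = (3, -4, -4.5)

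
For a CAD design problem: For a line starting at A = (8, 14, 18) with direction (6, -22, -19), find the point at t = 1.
P(1) = (8 + 6(1), 14 + (-22)(1), 18 + (-19)(1)) = (14, -8, -1)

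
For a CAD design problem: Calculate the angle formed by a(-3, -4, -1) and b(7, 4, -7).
a·b = -30, |a|² = 26, |b|² = 114
cos θ = -30/√2964 ≈ -0.551
θ ≈ 123.4°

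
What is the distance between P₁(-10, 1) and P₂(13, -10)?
Using the distance formula: d = sqrt((x₂-x₁)² + (y₂-y₁)²)
dx = 13 - (-10) = 23
dy = (-10) - 1 = -11
d = sqrt(23² + (-11)²) = sqrt(529 + 121) = sqrt(650) = 25.50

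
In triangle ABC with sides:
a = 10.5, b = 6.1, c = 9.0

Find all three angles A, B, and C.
By the law of cosines:
cos(A) = (b² + c² - a²)/(2bc) = 0.072495  →  A = 85.84°
cos(B) = (a² + c² - b²)/(2ac) = 0.815026  →  B = 35.41°
cos(C) = (a² + b² - c²)/(2ab) = 0.518813  →  C = 58.75°
Check: A + B + C = 180.0° ✓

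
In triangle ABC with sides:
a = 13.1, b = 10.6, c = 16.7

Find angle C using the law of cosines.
cos(C) = (a² + b² - c²)/(2ab)
cos(C) = (13.1² + 10.6² - 16.7²)/(2·13.1·10.6) = 5.08/277.72 = 0.018292
C = arccos(0.018292) = 88.95°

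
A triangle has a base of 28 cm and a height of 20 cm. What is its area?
Area = (1/2) * base * height
Area = (1/2) * 28 * 20
Area = 280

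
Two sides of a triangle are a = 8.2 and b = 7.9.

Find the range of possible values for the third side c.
By the triangle inequality: |a - b| < c < a + b
|8.2 - 7.9| < c < 8.2 + 7.9
0.3 < c < 16.1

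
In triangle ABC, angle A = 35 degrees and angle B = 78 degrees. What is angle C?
Sum of angles in a triangle = 180 degrees
Third angle = 180 - 35 - 78
Third angle = 67 degrees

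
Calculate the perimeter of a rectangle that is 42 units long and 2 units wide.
Perimeter = 2 * (length + width)
Perimeter = 2 * (42 + 2)
Perimeter = 2 * 44
Perimeter = 88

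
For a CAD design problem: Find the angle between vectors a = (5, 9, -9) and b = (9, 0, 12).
a·b = -63, |a|² = 187, |b|² = 225
cos θ = -63/√42075 ≈ -0.3071
θ ≈ 107.9°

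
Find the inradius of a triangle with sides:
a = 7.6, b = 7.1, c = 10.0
s = (a+b+c)/2 = (7.6+7.1+10.0)/2 = 12.35
Area = √(s(s-a)(s-b)(s-c)) = √(12.35·4.75·5.25·2.35) = 26.9026
r = Area/s = 26.9026/12.35 = 2.178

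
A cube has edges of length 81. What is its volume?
Volume = s³
Volume = 81³
Volume = 531441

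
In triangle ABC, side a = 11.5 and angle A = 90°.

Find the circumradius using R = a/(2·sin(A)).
R = a/(2·sin(A)) = 11.5/(2·sin(90°))
R = 11.5/(2·1.000000) = 11.5/2.000000 = 5.75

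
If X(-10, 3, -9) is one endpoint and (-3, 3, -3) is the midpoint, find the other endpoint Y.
Y = (2×(-3) - (-10), 2×3 - 3, 2×(-3) - (-9)) = (4, 3, 3)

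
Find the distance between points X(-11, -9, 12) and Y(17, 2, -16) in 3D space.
d = √[(28)² + (11)² + (-28)²] = √1689 = 41.1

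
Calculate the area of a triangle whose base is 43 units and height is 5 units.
Area = (1/2) * base * height
Area = (1/2) * 43 * 5
Area = 107.50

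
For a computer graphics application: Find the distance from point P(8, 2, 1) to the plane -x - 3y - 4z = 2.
d = |(-1)(8) + (-3)(2) + (-4)(1) - (2)| / √((-1)² + (-3)² + (-4)²) = 20/√26 = 3.922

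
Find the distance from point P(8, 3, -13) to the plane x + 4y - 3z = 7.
d = |1(8) + 4(3) + (-3)(-13) - (7)| / √(1² + 4² + (-3)²) = 52/√26 = 10.2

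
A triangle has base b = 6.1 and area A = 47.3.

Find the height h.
A = ½bh  →  h = 2A/b
h = 2·47.3/6.1 = 15.51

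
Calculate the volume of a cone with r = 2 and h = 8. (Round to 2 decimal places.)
Volume = (1/3) * pi * r² * h
Volume = (1/3) * pi * 2² * 8
Volume = (1/3) * pi * 4 * 8
Volume = (1/3) * pi * 32
Volume = 33.51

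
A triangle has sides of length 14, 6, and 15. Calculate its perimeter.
Perimeter = sum of all sides
Perimeter = 14 + 6 + 15
Perimeter = 35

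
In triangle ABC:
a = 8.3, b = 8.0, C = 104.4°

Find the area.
Using A = ½ab·sin(C):
A = ½·8.3·8.0·sin(104.4°) = ½·66.4·0.968583 = 32.16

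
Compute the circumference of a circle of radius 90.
Circumference = 2 * pi * r
Circumference = 2 * pi * 90
Circumference = 565.49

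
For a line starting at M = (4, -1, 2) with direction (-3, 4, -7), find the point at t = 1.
P(1) = (4 + (-3)(1), -1 + 4(1), 2 + (-7)(1)) = (1, 3, -5)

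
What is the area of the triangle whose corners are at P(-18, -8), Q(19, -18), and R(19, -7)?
Using the coordinate formula: Area = (1/2)|x₁(y₂-y₃) + x₂(y₃-y₁) + x₃(y₁-y₂)|
Area = (1/2)|(-18)((-18)-(-7)) + 19((-7)-(-8)) + 19((-8)-(-18))|
Area = (1/2)|(-18)*(-11) + 19*1 + 19*10|
Area = (1/2)|198 + 19 + 190|
Area = (1/2)*407 = 203.50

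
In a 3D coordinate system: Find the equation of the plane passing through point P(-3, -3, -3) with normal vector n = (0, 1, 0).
d = n·P = (0)(-3) + (1)(-3) + (0)(-3) = -3
Plane: y = -3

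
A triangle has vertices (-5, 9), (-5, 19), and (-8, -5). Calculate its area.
Using the coordinate formula: Area = (1/2)|x₁(y₂-y₃) + x₂(y₃-y₁) + x₃(y₁-y₂)|
Area = (1/2)|(-5)(19-(-5)) + (-5)((-5)-9) + (-8)(9-19)|
Area = (1/2)|(-5)*24 + (-5)*(-14) + (-8)*(-10)|
Area = (1/2)|(-120) + 70 + 80|
Area = (1/2)*30 = 15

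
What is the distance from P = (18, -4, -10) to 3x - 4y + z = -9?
d = |3(18) + (-4)(-4) + 1(-10) - (-9)| / √(3² + (-4)² + 1²) = 69/√26 = 13.53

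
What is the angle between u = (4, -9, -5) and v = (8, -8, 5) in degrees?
u·v = 79, |u|² = 122, |v|² = 153
cos θ = 79/√18666 ≈ 0.5782
θ ≈ 54.67°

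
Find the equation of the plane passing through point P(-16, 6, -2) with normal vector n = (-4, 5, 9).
d = n·P = (-4)(-16) + (5)(6) + (9)(-2) = 76
Plane: -4x + 5y + 9z = 76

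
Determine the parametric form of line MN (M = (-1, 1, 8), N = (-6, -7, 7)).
Direction vector d = N - M = (-5, -8, -1)
x = -1 - 5t, y = 1 - 8t, z = 8 - t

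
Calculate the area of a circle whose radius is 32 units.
Area = pi * r²
Area = pi * 32²
Area = pi * 1024
Area = 3216.99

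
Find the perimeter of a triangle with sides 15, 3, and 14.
Perimeter = sum of all sides
Perimeter = 15 + 3 + 14
Perimeter = 32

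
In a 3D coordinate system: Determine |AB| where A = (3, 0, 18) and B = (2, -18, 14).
d = √[(-1)² + (-18)² + (-4)²] = √341 = 18.47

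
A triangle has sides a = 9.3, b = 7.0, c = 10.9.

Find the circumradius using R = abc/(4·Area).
s = (a+b+c)/2 = 13.6
Area = √(s(s-a)(s-b)(s-c)) = √(13.6·4.3·6.6·2.7) = 32.2818
R = abc/(4·Area) = (9.3·7.0·10.9)/(4·32.2818) = 709.59/129.1272 = 5.495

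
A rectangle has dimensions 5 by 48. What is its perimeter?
Perimeter = 2 * (length + width)
Perimeter = 2 * (5 + 48)
Perimeter = 2 * 53
Perimeter = 106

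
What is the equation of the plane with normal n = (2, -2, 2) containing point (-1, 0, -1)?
d = n·P = (2)(-1) + (-2)(0) + (2)(-1) = -4
Plane: 2x - 2y + 2z = -4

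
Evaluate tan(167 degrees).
tan(167 degrees) = -0.2309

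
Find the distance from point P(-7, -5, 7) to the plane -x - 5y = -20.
d = |(-1)(-7) + (-5)(-5) + 0(7) - (-20)| / √((-1)² + (-5)² + 0²) = 52/√26 = 10.2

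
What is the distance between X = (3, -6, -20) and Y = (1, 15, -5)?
d = √[(-2)² + (21)² + (15)²] = √670 = 25.88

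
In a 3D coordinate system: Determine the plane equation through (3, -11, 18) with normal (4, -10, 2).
d = n·P = (4)(3) + (-10)(-11) + (2)(18) = 158
Plane: 4x - 10y + 2z = 158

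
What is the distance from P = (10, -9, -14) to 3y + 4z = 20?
d = |0(10) + 3(-9) + 4(-14) - (20)| / √(0² + 3² + 4²) = 103/√25 = 20.6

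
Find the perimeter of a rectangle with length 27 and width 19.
Perimeter = 2 * (length + width)
Perimeter = 2 * (27 + 19)
Perimeter = 2 * 46
Perimeter = 92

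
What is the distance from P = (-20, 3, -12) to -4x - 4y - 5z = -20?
d = |(-4)(-20) + (-4)(3) + (-5)(-12) - (-20)| / √((-4)² + (-4)² + (-5)²) = 148/√57 = 19.6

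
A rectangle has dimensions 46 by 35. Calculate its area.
Area = length * width
Area = 46 * 35
Area = 1610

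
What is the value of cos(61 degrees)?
cos(61 degrees) = 0.4848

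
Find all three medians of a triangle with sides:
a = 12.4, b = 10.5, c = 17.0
Using m_x = ½√(2y² + 2z² - x²):
m_a = ½√(2·10.5² + 2·17.0² - 12.4²) = ½√644.74 = 12.7
m_b = ½√(2·12.4² + 2·17.0² - 10.5²) = ½√775.27 = 13.92
m_c = ½√(2·12.4² + 2·10.5² - 17.0²) = ½√239.02 = 7.73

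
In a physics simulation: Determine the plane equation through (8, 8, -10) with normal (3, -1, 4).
d = n·P = (3)(8) + (-1)(8) + (4)(-10) = -24
Plane: 3x - y + 4z = -24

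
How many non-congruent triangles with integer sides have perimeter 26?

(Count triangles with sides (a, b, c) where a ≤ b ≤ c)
With a ≤ b ≤ c and a + b + c = 26, the triangle inequality a + b > c gives c < 26/2, so c ≤ 12.
Iterate a from 1 to ⌊p/3⌋ = 8; for each a, b ranges from a to ⌊(p−a)/2⌋ with c = p − a − b, keeping only c ≥ b.
Triples: (2, 12, 12), (3, 11, 12), (4, 10, 12), …
Count = 14 triangles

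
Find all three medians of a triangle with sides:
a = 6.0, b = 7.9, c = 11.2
Using m_x = ½√(2y² + 2z² - x²):
m_a = ½√(2·7.9² + 2·11.2² - 6.0²) = ½√339.7 = 9.215
m_b = ½√(2·6.0² + 2·11.2² - 7.9²) = ½√260.47 = 8.07
m_c = ½√(2·6.0² + 2·7.9² - 11.2²) = ½√71.38 = 4.224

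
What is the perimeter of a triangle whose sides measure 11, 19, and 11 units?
Perimeter = sum of all sides
Perimeter = 11 + 19 + 11
Perimeter = 41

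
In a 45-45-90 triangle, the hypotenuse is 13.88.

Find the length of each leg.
In a 45-45-90 triangle, hypotenuse = leg·√2  →  leg = hypotenuse/√2
leg = 13.88/√2 = 9.815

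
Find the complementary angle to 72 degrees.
Complementary angles sum to 90 degrees.
Other angle = 90 - 72
Other angle = 18 degrees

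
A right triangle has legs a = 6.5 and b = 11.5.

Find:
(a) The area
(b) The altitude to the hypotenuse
(a) Area = ½ab = ½·6.5·11.5 = 37.375
(b) Hypotenuse c = √(6.5² + 11.5²) = √174.5 = 13.2098
    Area = ½·c·h_c  →  h_c = 2·Area/c = 2·37.375/13.2098 = 5.659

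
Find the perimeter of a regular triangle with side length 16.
Perimeter = number of sides * side length
Perimeter = 3 * 16
Perimeter = 48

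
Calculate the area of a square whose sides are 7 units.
Area = s²
Area = 7²
Area = 49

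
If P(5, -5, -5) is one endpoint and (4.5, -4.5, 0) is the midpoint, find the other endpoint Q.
Q = (2×4.5 - 5, 2×(-4.5) - (-5), 2×0 - (-5)) = (4, -4, 5)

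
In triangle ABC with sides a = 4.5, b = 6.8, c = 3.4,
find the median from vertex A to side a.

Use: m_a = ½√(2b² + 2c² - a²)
m_a = ½√(2·6.8² + 2·3.4² - 4.5²)
m_a = ½√(92.48 + 23.12 - 20.25) = ½√95.35 = 4.882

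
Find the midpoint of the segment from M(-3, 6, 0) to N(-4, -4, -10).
Midpoint = ((-3-4)/2, (6-4)/2, (0-10)/2) = (-3.5, 1, -5)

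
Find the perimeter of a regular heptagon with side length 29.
Perimeter = number of sides * side length
Perimeter = 7 * 29
Perimeter = 203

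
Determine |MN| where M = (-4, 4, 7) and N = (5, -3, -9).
d = √[(9)² + (-7)² + (-16)²] = √386 = 19.65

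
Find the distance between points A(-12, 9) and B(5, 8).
Using the distance formula: d = sqrt((x₂-x₁)² + (y₂-y₁)²)
dx = 5 - (-12) = 17
dy = 8 - 9 = -1
d = sqrt(17² + (-1)²) = sqrt(289 + 1) = sqrt(290) = 17.03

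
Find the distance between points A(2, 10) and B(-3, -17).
Using the distance formula: d = sqrt((x₂-x₁)² + (y₂-y₁)²)
dx = (-3) - 2 = -5
dy = (-17) - 10 = -27
d = sqrt((-5)² + (-27)²) = sqrt(25 + 729) = sqrt(754) = 27.46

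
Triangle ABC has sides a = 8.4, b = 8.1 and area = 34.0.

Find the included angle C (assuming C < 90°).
Area = ½ab·sin(C)  →  sin(C) = 2·Area/(ab)
sin(C) = 2·34.0/(8.4·8.1) = 0.999412
C = arcsin(0.999412) = 88.04°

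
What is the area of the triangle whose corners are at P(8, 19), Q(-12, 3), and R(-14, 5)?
Using the coordinate formula: Area = (1/2)|x₁(y₂-y₃) + x₂(y₃-y₁) + x₃(y₁-y₂)|
Area = (1/2)|8(3-5) + (-12)(5-19) + (-14)(19-3)|
Area = (1/2)|8*(-2) + (-12)*(-14) + (-14)*16|
Area = (1/2)|(-16) + 168 + (-224)|
Area = (1/2)*72 = 36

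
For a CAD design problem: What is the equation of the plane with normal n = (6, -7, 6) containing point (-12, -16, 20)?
d = n·P = (6)(-12) + (-7)(-16) + (6)(20) = 160
Plane: 6x - 7y + 6z = 160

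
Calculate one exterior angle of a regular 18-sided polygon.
Exterior angle of a regular n-gon = 360/n
Exterior angle = 360/18
Exterior angle = 20 degrees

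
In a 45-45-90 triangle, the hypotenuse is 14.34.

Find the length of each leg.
In a 45-45-90 triangle, hypotenuse = leg·√2  →  leg = hypotenuse/√2
leg = 14.34/√2 = 10.14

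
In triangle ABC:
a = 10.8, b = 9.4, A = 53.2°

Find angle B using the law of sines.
sin(B)/b = sin(A)/a
sin(B) = b·sin(A)/a = 9.4·sin(53.2°)/10.8 = 0.696933
B = arcsin(0.696933) = 44.18°  (b ≤ a, so B ≤ A and the acute solution is unique)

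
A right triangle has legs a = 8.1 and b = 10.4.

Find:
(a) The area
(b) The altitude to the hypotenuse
(a) Area = ½ab = ½·8.1·10.4 = 42.12
(b) Hypotenuse c = √(8.1² + 10.4²) = √173.77 = 13.1822
    Area = ½·c·h_c  →  h_c = 2·Area/c = 2·42.12/13.1822 = 6.39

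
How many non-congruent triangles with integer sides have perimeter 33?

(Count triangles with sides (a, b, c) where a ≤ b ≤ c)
With a ≤ b ≤ c and a + b + c = 33, the triangle inequality a + b > c gives c < 33/2, so c ≤ 16.
Iterate a from 1 to ⌊p/3⌋ = 11; for each a, b ranges from a to ⌊(p−a)/2⌋ with c = p − a − b, keeping only c ≥ b.
Triples: (1, 16, 16), (2, 15, 16), (3, 14, 16), …
Count = 27 triangles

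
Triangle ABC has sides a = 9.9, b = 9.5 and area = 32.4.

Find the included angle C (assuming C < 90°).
Area = ½ab·sin(C)  →  sin(C) = 2·Area/(ab)
sin(C) = 2·32.4/(9.9·9.5) = 0.688995
C = arcsin(0.688995) = 43.55°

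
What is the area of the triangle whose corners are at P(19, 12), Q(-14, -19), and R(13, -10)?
Using the coordinate formula: Area = (1/2)|x₁(y₂-y₃) + x₂(y₃-y₁) + x₃(y₁-y₂)|
Area = (1/2)|19((-19)-(-10)) + (-14)((-10)-12) + 13(12-(-19))|
Area = (1/2)|19*(-9) + (-14)*(-22) + 13*31|
Area = (1/2)|(-171) + 308 + 403|
Area = (1/2)*540 = 270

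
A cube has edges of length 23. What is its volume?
Volume = s³
Volume = 23³
Volume = 12167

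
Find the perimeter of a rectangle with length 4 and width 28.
Perimeter = 2 * (length + width)
Perimeter = 2 * (4 + 28)
Perimeter = 2 * 32
Perimeter = 64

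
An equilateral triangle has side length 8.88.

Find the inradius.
For an equilateral triangle, r = s/(2√3) where s is the side.
r = 8.88/(2√3) = 8.88/3.464102 = 2.563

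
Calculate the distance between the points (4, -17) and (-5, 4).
Using the distance formula: d = sqrt((x₂-x₁)² + (y₂-y₁)²)
dx = (-5) - 4 = -9
dy = 4 - (-17) = 21
d = sqrt((-9)² + 21²) = sqrt(81 + 441) = sqrt(522) = 22.85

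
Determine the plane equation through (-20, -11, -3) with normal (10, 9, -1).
d = n·P = (10)(-20) + (9)(-11) + (-1)(-3) = -296
Plane: 10x + 9y - z = -296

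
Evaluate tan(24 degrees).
tan(24 degrees) = 0.4452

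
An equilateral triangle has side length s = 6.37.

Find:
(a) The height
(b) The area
(a) Height h = s·√3/2 = 6.37·√3/2 = 5.517
(b) Area = (√3/4)·s² = (√3/4)·6.37² = (√3/4)·40.5769 = 17.57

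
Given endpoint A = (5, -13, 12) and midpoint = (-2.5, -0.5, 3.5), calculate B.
B = (2×(-2.5) - 5, 2×(-0.5) - (-13), 2×3.5 - 12) = (-10, 12, -5)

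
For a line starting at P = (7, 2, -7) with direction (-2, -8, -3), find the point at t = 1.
P(1) = (7 + (-2)(1), 2 + (-8)(1), -7 + (-3)(1)) = (5, -6, -10)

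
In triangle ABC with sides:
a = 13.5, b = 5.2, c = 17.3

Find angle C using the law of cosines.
cos(C) = (a² + b² - c²)/(2ab)
cos(C) = (13.5² + 5.2² - 17.3²)/(2·13.5·5.2) = -90/140.4 = -0.641026
C = arccos(-0.641026) = 129.9°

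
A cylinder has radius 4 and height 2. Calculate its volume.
Volume = pi * r² * h
Volume = pi * 4² * 2
Volume = pi * 16 * 2
Volume = pi * 32
Volume = 100.53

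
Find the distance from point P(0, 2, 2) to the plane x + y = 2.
d = |1(0) + 1(2) + 0(2) - (2)| / √(1² + 1² + 0²) = 0/√2 = 0.0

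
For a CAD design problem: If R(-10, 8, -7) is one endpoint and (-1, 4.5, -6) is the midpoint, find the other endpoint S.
S = (2×(-1) - (-10), 2×4.5 - 8, 2×(-6) - (-7)) = (8, 1, -5)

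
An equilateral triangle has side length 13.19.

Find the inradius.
For an equilateral triangle, r = s/(2√3) where s is the side.
r = 13.19/(2√3) = 13.19/3.464102 = 3.808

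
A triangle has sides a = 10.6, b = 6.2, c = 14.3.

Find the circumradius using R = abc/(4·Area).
s = (a+b+c)/2 = 15.55
Area = √(s(s-a)(s-b)(s-c)) = √(15.55·4.95·9.35·1.25) = 29.9936
R = abc/(4·Area) = (10.6·6.2·14.3)/(4·29.9936) = 939.796/119.9744 = 7.833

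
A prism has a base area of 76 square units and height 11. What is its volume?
Volume = base area * height
Volume = 76 * 11
Volume = 836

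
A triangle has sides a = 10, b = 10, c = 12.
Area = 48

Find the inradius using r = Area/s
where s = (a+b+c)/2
s = (10+10+12)/2 = 16
r = Area/s = 48/16 = 3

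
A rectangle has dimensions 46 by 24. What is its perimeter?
Perimeter = 2 * (length + width)
Perimeter = 2 * (46 + 24)
Perimeter = 2 * 70
Perimeter = 140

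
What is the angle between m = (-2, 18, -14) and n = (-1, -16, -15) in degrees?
m·n = -76, |m|² = 524, |n|² = 482
cos θ = -76/√252568 ≈ -0.1512
θ ≈ 98.7°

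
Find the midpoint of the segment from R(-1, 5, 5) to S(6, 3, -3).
Midpoint = ((-1+6)/2, (5+3)/2, (5-3)/2) = (2.5, 4, 1)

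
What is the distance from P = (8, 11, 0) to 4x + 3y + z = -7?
d = |4(8) + 3(11) + 1(0) - (-7)| / √(4² + 3² + 1²) = 72/√26 = 14.12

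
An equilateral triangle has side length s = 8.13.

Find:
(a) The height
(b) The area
(a) Height h = s·√3/2 = 8.13·√3/2 = 7.041
(b) Area = (√3/4)·s² = (√3/4)·8.13² = (√3/4)·66.0969 = 28.62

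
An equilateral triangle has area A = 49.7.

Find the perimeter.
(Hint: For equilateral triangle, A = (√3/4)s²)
A = (√3/4)s²  →  s² = 4A/√3 = 4·49.7/√3 = 114.777
s = 10.7134
Perimeter = 3s = 32.14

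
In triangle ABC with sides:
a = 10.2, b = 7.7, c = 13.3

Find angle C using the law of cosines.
cos(C) = (a² + b² - c²)/(2ab)
cos(C) = (10.2² + 7.7² - 13.3²)/(2·10.2·7.7) = -13.56/157.08 = -0.086325
C = arccos(-0.086325) = 94.95°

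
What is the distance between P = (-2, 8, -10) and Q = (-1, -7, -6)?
d = √[(1)² + (-15)² + (4)²] = √242 = 15.56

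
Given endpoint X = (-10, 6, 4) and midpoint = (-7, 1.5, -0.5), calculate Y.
Y = (2×(-7) - (-10), 2×1.5 - 6, 2×(-0.5) - 4) = (-4, -3, -5)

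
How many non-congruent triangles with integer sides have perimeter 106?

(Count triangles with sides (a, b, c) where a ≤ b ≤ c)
With a ≤ b ≤ c and a + b + c = 106, the triangle inequality a + b > c gives c < 106/2, so c ≤ 52.
Iterate a from 1 to ⌊p/3⌋ = 35; for each a, b ranges from a to ⌊(p−a)/2⌋ with c = p − a − b, keeping only c ≥ b.
Triples: (2, 52, 52), (3, 51, 52), (4, 50, 52), …
Count = 234 triangles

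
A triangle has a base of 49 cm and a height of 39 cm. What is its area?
Area = (1/2) * base * height
Area = (1/2) * 49 * 39
Area = 955.50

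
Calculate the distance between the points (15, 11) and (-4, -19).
Using the distance formula: d = sqrt((x₂-x₁)² + (y₂-y₁)²)
dx = (-4) - 15 = -19
dy = (-19) - 11 = -30
d = sqrt((-19)² + (-30)²) = sqrt(361 + 900) = sqrt(1261) = 35.51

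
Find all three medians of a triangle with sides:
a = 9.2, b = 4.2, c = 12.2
Using m_x = ½√(2y² + 2z² - x²):
m_a = ½√(2·4.2² + 2·12.2² - 9.2²) = ½√248.32 = 7.879
m_b = ½√(2·9.2² + 2·12.2² - 4.2²) = ½√449.32 = 10.6
m_c = ½√(2·9.2² + 2·4.2² - 12.2²) = ½√55.72 = 3.732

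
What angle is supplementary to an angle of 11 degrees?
Supplementary angles sum to 180 degrees.
Other angle = 180 - 11
Other angle = 169 degrees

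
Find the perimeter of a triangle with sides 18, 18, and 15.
Perimeter = sum of all sides
Perimeter = 18 + 18 + 15
Perimeter = 51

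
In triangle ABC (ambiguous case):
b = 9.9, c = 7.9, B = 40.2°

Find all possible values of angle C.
sin(C)/c = sin(B)/b  →  sin(C) = c·sin(B)/b = 7.9·sin(40.2°)/9.9 = 0.515062
C₁ = arcsin(0.515062) = 31°,  C₂ = 180° - C₁ = 149°
Check C₂: A = 180° - 40.2° - 149° = -9.2° ≤ 0, rejected
C = 31° (one solution)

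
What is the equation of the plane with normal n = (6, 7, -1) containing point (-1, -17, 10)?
d = n·P = (6)(-1) + (7)(-17) + (-1)(10) = -135
Plane: 6x + 7y - z = -135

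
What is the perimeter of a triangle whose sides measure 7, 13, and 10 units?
Perimeter = sum of all sides
Perimeter = 7 + 13 + 10
Perimeter = 30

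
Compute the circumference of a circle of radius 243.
Circumference = 2 * pi * r
Circumference = 2 * pi * 243
Circumference = 1526.81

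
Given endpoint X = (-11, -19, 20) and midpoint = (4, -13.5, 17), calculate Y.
Y = (2×4 - (-11), 2×(-13.5) - (-19), 2×17 - 20) = (19, -8, 14)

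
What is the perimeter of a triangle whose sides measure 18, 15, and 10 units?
Perimeter = sum of all sides
Perimeter = 18 + 15 + 10
Perimeter = 43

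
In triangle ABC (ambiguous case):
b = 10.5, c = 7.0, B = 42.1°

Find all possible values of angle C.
sin(C)/c = sin(B)/b  →  sin(C) = c·sin(B)/b = 7.0·sin(42.1°)/10.5 = 0.446951
C₁ = arcsin(0.446951) = 26.55°,  C₂ = 180° - C₁ = 153.45°
Check C₂: A = 180° - 42.1° - 153.45° = -15.55° ≤ 0, rejected
C = 26.55° (one solution)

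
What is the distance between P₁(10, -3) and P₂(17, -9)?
Using the distance formula: d = sqrt((x₂-x₁)² + (y₂-y₁)²)
dx = 17 - 10 = 7
dy = (-9) - (-3) = -6
d = sqrt(7² + (-6)²) = sqrt(49 + 36) = sqrt(85) = 9.22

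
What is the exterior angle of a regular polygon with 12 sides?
Exterior angle of a regular n-gon = 360/n
Exterior angle = 360/12
Exterior angle = 30 degrees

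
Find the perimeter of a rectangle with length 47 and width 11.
Perimeter = 2 * (length + width)
Perimeter = 2 * (47 + 11)
Perimeter = 2 * 58
Perimeter = 116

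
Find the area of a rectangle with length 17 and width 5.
Area = length * width
Area = 17 * 5
Area = 85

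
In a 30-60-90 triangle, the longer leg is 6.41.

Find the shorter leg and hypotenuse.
In a 30-60-90 triangle, sides are in ratio 1 : √3 : 2.
Long leg = short leg·√3  →  short leg = 6.41/√3 = 3.701
Hypotenuse = 2·(short leg) = 2·6.41/√3 = 7.402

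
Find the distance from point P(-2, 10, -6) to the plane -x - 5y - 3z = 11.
d = |(-1)(-2) + (-5)(10) + (-3)(-6) - (11)| / √((-1)² + (-5)² + (-3)²) = 41/√35 = 6.93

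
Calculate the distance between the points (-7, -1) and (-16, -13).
Using the distance formula: d = sqrt((x₂-x₁)² + (y₂-y₁)²)
dx = (-16) - (-7) = -9
dy = (-13) - (-1) = -12
d = sqrt((-9)² + (-12)²) = sqrt(81 + 144) = sqrt(225) = 15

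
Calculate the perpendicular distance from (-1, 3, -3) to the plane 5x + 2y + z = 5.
d = |5(-1) + 2(3) + 1(-3) - (5)| / √(5² + 2² + 1²) = 7/√30 = 1.278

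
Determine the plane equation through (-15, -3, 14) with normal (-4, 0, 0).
d = n·P = (-4)(-15) + (0)(-3) + (0)(14) = 60
Plane: -4x = 60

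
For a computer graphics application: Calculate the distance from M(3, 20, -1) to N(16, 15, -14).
d = √[(13)² + (-5)² + (-13)²] = √363 = 19.05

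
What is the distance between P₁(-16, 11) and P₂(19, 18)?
Using the distance formula: d = sqrt((x₂-x₁)² + (y₂-y₁)²)
dx = 19 - (-16) = 35
dy = 18 - 11 = 7
d = sqrt(35² + 7²) = sqrt(1225 + 49) = sqrt(1274) = 35.69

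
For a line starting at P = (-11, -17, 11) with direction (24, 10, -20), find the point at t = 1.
P(1) = (-11 + 24(1), -17 + 10(1), 11 + (-20)(1)) = (13, -7, -9)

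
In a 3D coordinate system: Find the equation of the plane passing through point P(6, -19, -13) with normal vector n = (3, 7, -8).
d = n·P = (3)(6) + (7)(-19) + (-8)(-13) = -11
Plane: 3x + 7y - 8z = -11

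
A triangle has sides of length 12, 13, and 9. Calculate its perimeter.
Perimeter = sum of all sides
Perimeter = 12 + 13 + 9
Perimeter = 34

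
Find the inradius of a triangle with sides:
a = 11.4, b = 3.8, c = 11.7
s = (a+b+c)/2 = (11.4+3.8+11.7)/2 = 13.45
Area = √(s(s-a)(s-b)(s-c)) = √(13.45·2.05·9.65·1.75) = 21.5785
r = Area/s = 21.5785/13.45 = 1.604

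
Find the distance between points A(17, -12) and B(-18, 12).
Using the distance formula: d = sqrt((x₂-x₁)² + (y₂-y₁)²)
dx = (-18) - 17 = -35
dy = 12 - (-12) = 24
d = sqrt((-35)² + 24²) = sqrt(1225 + 576) = sqrt(1801) = 42.44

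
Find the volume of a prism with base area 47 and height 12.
Volume = base area * height
Volume = 47 * 12
Volume = 564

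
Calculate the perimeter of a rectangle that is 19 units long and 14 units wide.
Perimeter = 2 * (length + width)
Perimeter = 2 * (19 + 14)
Perimeter = 2 * 33
Perimeter = 66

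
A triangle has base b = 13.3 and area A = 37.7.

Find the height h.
A = ½bh  →  h = 2A/b
h = 2·37.7/13.3 = 5.669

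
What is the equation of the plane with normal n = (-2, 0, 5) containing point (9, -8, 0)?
d = n·P = (-2)(9) + (0)(-8) + (5)(0) = -18
Plane: -2x + 5z = -18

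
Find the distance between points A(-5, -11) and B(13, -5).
Using the distance formula: d = sqrt((x₂-x₁)² + (y₂-y₁)²)
dx = 13 - (-5) = 18
dy = (-5) - (-11) = 6
d = sqrt(18² + 6²) = sqrt(324 + 36) = sqrt(360) = 18.97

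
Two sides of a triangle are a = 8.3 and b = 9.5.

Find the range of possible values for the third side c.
By the triangle inequality: |a - b| < c < a + b
|8.3 - 9.5| < c < 8.3 + 9.5
1.2 < c < 17.8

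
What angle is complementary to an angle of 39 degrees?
Complementary angles sum to 90 degrees.
Other angle = 90 - 39
Other angle = 51 degrees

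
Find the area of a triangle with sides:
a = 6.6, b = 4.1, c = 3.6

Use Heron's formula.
s = (a+b+c)/2 = (6.6+4.1+3.6)/2 = 7.15
A = √(s(s-a)(s-b)(s-c)) = √(7.15·0.55·3.05·3.55)
A = √42.5791 = 6.525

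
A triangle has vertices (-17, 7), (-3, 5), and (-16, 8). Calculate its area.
Using the coordinate formula: Area = (1/2)|x₁(y₂-y₃) + x₂(y₃-y₁) + x₃(y₁-y₂)|
Area = (1/2)|(-17)(5-8) + (-3)(8-7) + (-16)(7-5)|
Area = (1/2)|(-17)*(-3) + (-3)*1 + (-16)*2|
Area = (1/2)|51 + (-3) + (-32)|
Area = (1/2)*16 = 8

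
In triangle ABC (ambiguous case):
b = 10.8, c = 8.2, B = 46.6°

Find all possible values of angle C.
sin(C)/c = sin(B)/b  →  sin(C) = c·sin(B)/b = 8.2·sin(46.6°)/10.8 = 0.551659
C₁ = arcsin(0.551659) = 33.48°,  C₂ = 180° - C₁ = 146.52°
Check C₂: A = 180° - 46.6° - 146.52° = -13.12° ≤ 0, rejected
C = 33.48° (one solution)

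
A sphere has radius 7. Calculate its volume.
Volume = (4/3) * pi * r³
Volume = (4/3) * pi * 7³
Volume = (4/3) * pi * 343
Volume = 1436.76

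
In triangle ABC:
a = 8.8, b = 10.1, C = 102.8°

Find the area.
Using A = ½ab·sin(C):
A = ½·8.8·10.1·sin(102.8°) = ½·88.88·0.975149 = 43.34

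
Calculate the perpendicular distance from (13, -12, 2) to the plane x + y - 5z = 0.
d = |1(13) + 1(-12) + (-5)(2) - (0)| / √(1² + 1² + (-5)²) = 9/√27 = 1.732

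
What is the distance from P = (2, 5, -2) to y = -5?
d = |0(2) + 1(5) + 0(-2) - (-5)| / √(0² + 1² + 0²) = 10/√1 = 10.0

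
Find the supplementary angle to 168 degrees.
Supplementary angles sum to 180 degrees.
Other angle = 180 - 168
Other angle = 12 degrees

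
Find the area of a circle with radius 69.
Area = pi * r²
Area = pi * 69²
Area = pi * 4761
Area = 14957.12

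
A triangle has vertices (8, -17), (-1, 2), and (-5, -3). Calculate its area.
Using the coordinate formula: Area = (1/2)|x₁(y₂-y₃) + x₂(y₃-y₁) + x₃(y₁-y₂)|
Area = (1/2)|8(2-(-3)) + (-1)((-3)-(-17)) + (-5)((-17)-2)|
Area = (1/2)|8*5 + (-1)*14 + (-5)*(-19)|
Area = (1/2)|40 + (-14) + 95|
Area = (1/2)*121 = 60.50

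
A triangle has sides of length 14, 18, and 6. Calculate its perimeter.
Perimeter = sum of all sides
Perimeter = 14 + 18 + 6
Perimeter = 38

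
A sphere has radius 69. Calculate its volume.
Volume = (4/3) * pi * r³
Volume = (4/3) * pi * 69³
Volume = (4/3) * pi * 328509
Volume = 1376055.28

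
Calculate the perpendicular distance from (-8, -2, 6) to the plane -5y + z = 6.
d = |0(-8) + (-5)(-2) + 1(6) - (6)| / √(0² + (-5)² + 1²) = 10/√26 = 1.961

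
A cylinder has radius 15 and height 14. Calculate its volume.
Volume = pi * r² * h
Volume = pi * 15² * 14
Volume = pi * 225 * 14
Volume = pi * 3150
Volume = 9896.02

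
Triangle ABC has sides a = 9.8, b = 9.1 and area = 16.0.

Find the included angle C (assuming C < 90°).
Area = ½ab·sin(C)  →  sin(C) = 2·Area/(ab)
sin(C) = 2·16.0/(9.8·9.1) = 0.358825
C = arcsin(0.358825) = 21.03°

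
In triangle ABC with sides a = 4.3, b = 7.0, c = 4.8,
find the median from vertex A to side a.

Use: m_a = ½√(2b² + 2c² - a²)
m_a = ½√(2·7.0² + 2·4.8² - 4.3²)
m_a = ½√(98 + 46.08 - 18.49) = ½√125.59 = 5.603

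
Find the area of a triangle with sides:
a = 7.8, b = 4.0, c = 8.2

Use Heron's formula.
s = (a+b+c)/2 = (7.8+4.0+8.2)/2 = 10
A = √(s(s-a)(s-b)(s-c)) = √(10·2.2·6·1.8)
A = √237.6 = 15.41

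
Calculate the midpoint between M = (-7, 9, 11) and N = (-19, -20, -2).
Midpoint = ((-7-19)/2, (9-20)/2, (11-2)/2) = (-13, -5.5, 4.5)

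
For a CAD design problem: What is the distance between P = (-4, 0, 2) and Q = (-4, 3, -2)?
d = √[(0)² + (3)² + (-4)²] = √25 = 5.0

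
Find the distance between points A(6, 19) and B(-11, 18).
Using the distance formula: d = sqrt((x₂-x₁)² + (y₂-y₁)²)
dx = (-11) - 6 = -17
dy = 18 - 19 = -1
d = sqrt((-17)² + (-1)²) = sqrt(289 + 1) = sqrt(290) = 17.03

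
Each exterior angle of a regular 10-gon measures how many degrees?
Exterior angle of a regular n-gon = 360/n
Exterior angle = 360/10
Exterior angle = 36 degrees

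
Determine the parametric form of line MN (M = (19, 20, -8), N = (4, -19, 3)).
Direction vector d = N - M = (-15, -39, 11)
x = 19 - 15t, y = 20 - 39t, z = -8 + 11t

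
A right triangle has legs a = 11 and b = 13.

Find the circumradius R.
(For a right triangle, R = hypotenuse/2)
Hypotenuse c = √(11² + 13²) = √290 = 17.0294
R = c/2 = 8.515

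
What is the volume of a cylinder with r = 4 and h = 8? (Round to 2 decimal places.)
Volume = pi * r² * h
Volume = pi * 4² * 8
Volume = pi * 16 * 8
Volume = pi * 128
Volume = 402.12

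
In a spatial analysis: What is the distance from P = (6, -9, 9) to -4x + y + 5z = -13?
d = |(-4)(6) + 1(-9) + 5(9) - (-13)| / √((-4)² + 1² + 5²) = 25/√42 = 3.858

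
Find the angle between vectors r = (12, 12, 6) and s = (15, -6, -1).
r·s = 102, |r|² = 324, |s|² = 262
cos θ = 102/√84888 ≈ 0.3501
θ ≈ 69.51°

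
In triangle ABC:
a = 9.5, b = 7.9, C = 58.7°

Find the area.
Using A = ½ab·sin(C):
A = ½·9.5·7.9·sin(58.7°) = ½·75.05·0.854459 = 32.06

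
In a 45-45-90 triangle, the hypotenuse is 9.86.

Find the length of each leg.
In a 45-45-90 triangle, hypotenuse = leg·√2  →  leg = hypotenuse/√2
leg = 9.86/√2 = 6.972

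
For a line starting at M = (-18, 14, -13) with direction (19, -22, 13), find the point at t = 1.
P(1) = (-18 + 19(1), 14 + (-22)(1), -13 + 13(1)) = (1, -8, 0)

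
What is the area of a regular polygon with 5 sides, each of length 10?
For a regular 5-gon with side length s = 10:
Apothem a = s / (2*tan(pi/5)) = 10 / (2*tan(pi/5)) ≈ 6.8819
Perimeter P = 5 * 10 = 50
Area = (1/2) * P * a = (1/2) * 50 * 6.8819 = 172.05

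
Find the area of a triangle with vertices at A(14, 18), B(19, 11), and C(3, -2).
Using the coordinate formula: Area = (1/2)|x₁(y₂-y₃) + x₂(y₃-y₁) + x₃(y₁-y₂)|
Area = (1/2)|14(11-(-2)) + 19((-2)-18) + 3(18-11)|
Area = (1/2)|14*13 + 19*(-20) + 3*7|
Area = (1/2)|182 + (-380) + 21|
Area = (1/2)*177 = 88.50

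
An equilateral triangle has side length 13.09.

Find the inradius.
For an equilateral triangle, r = s/(2√3) where s is the side.
r = 13.09/(2√3) = 13.09/3.464102 = 3.779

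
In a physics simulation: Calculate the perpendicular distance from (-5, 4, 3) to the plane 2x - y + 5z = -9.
d = |2(-5) + (-1)(4) + 5(3) - (-9)| / √(2² + (-1)² + 5²) = 10/√30 = 1.826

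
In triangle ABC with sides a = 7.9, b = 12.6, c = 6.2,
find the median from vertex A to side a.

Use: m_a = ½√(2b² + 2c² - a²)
m_a = ½√(2·12.6² + 2·6.2² - 7.9²)
m_a = ½√(317.52 + 76.88 - 62.41) = ½√331.99 = 9.11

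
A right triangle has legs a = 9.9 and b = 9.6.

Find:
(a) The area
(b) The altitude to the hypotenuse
(a) Area = ½ab = ½·9.9·9.6 = 47.52
(b) Hypotenuse c = √(9.9² + 9.6²) = √190.17 = 13.7902
    Area = ½·c·h_c  →  h_c = 2·Area/c = 2·47.52/13.7902 = 6.892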